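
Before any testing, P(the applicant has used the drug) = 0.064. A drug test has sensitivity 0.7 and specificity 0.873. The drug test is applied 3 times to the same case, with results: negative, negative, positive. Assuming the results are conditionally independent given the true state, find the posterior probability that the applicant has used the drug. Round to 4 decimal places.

Posterior P(H) ≈ 0.0426

With H the event that the applicant has used the drug, the joint likelihood of the observed sequence is P(data|H) = 0.3·0.3·0.7 = 0.063000 and P(data|¬H) = 0.873·0.873·0.127 = 0.096790.
Bayes: P(H|data) = 0.064·0.063000 / (0.064·0.063000 + 0.936·0.096790) = 0.0040320/0.094628 = 0.0426.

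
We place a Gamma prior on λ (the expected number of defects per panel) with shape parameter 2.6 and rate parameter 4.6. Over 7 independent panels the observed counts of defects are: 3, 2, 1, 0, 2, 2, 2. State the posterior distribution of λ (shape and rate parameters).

The Poisson likelihood adds the total count to the shape and the number of exposure periods to the rate. Here ∑xᵢ = 12 and n = 7, so shape 2.6→14.6 and rate 4.6→11.6.

Posterior: Gamma(shape=14.6, rate=11.6)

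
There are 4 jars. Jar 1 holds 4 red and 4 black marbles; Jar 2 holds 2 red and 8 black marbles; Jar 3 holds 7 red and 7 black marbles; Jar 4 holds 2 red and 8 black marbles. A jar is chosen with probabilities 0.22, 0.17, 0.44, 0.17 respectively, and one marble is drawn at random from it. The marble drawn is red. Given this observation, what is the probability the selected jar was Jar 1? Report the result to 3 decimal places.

Tabulate prior·likelihood by source: [1] prior 0.22, lik 0.5, product 0.1100; [2] prior 0.17, lik 0.2, product 0.03400; [3] prior 0.44, lik 0.5, product 0.2200; [4] prior 0.17, lik 0.2, product 0.03400.
Normalizing constant = 0.39800; the posterior for Jar 1 is its product over the sum, 0.1100/0.39800 = 0.276.

Posterior probability ≈ 0.276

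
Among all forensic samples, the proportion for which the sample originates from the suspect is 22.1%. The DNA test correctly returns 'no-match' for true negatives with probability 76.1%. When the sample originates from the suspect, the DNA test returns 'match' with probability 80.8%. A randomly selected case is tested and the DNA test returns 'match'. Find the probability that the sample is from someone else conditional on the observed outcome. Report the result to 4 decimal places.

P(¬H | E) ≈ 0.5104

Write H for 'the sample originates from the suspect'. Prior odds H:¬H = 0.221/0.779 = 0.28370. For the 'match' outcome, the likelihood ratio is 0.808/0.239 = 3.3808.
Posterior odds = 0.28370 × 3.3808 = 0.95911, so P(H|E) = 0.95911/(1+0.95911) = 0.4896. Then P(¬H|E) = 1 − 0.4896 = 0.5104.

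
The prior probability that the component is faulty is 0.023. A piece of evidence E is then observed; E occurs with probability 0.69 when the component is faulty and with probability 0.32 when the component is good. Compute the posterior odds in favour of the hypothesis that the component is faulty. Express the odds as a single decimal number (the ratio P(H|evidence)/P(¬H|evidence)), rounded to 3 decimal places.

Prior odds = 0.023/(1−0.023) = 0.023541.
Likelihood ratio for E = 0.69/0.32 = 2.1562.
Posterior odds = prior odds × LR = 0.050761.

Posterior odds ≈ 0.051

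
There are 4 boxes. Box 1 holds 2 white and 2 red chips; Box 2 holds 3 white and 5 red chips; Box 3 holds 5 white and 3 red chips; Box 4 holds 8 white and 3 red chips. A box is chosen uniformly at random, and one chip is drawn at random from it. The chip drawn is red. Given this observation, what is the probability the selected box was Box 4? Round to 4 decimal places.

Posterior probability ≈ 0.1538

P(red|Box 1) = 0.5; P(red|Box 2) = 0.625; P(red|Box 3) = 0.375; P(red|Box 4) = 0.2727.
Prior × likelihood for each source: 0.25·0.5=0.1250, 0.25·0.625=0.1562, 0.25·0.375=0.09375, 0.25·0.2727=0.06818. Summing gives P(red) = 0.44318.
P(Box 4 | red) = 0.06818 / 0.44318 = 0.1538.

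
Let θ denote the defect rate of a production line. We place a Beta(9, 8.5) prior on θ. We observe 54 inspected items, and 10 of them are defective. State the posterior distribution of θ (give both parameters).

Posterior: Beta(19, 52.5)

The binomial likelihood is conjugate to the Beta prior: with 10 successes and 44 failures, the posterior is Beta(9+10, 8.5+44) = Beta(19, 52.5).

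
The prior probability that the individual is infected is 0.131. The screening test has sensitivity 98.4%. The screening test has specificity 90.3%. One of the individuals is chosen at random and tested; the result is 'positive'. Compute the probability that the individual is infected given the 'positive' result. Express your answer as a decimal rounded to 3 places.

P(H | E) ≈ 0.605

Write H for 'the individual is infected'. Prior odds H:¬H = 0.131/0.869 = 0.15075. For the 'positive' outcome, the likelihood ratio is 0.984/0.097 = 10.144.
Posterior odds = 0.15075 × 10.144 = 1.5292, so P(H|E) = 1.5292/(1+1.5292) = 0.605.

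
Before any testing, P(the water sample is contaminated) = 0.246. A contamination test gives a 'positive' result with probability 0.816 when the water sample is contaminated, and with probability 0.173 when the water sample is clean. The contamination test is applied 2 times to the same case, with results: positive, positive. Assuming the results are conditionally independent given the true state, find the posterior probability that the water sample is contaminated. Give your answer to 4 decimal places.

Posterior P(H) ≈ 0.8789

With H the event that the water sample is contaminated, the joint likelihood of the observed sequence is P(data|H) = 0.816·0.816 = 0.66586 and P(data|¬H) = 0.173·0.173 = 0.029929.
Bayes: P(H|data) = 0.246·0.66586 / (0.246·0.66586 + 0.754·0.029929) = 0.16380/0.18637 = 0.8789.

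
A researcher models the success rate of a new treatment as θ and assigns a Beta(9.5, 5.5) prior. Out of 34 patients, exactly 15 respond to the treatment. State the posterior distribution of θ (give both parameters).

Posterior: Beta(24.5, 24.5)

Observing 15 successes and 19 failures updates Beta(9.5, 5.5) by adding the success and failure counts to the two shape parameters: α = 9.5+15 = 24.5, β = 5.5+19 = 24.5.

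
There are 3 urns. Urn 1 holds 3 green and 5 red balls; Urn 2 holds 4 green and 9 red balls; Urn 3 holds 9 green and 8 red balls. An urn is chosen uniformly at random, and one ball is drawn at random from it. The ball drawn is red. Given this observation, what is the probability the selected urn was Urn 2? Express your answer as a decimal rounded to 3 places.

P(red|Urn 1) = 0.625; P(red|Urn 2) = 0.6923; P(red|Urn 3) = 0.4706.
Prior × likelihood for each source: 0.333333·0.625=0.2083, 0.333333·0.6923=0.2308, 0.333333·0.4706=0.1569. Summing gives P(red) = 0.59597.
P(Urn 2 | red) = 0.2308 / 0.59597 = 0.387.

Posterior probability ≈ 0.387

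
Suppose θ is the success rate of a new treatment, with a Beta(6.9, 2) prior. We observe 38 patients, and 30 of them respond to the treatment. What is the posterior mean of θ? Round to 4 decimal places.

Observing 30 successes and 8 failures updates Beta(6.9, 2) by adding the success and failure counts to the two shape parameters: α = 6.9+30 = 36.9, β = 2+8 = 10.
Posterior mean = α/(α+β) = 36.9/46.9 = 0.7868.

Posterior mean ≈ 0.7868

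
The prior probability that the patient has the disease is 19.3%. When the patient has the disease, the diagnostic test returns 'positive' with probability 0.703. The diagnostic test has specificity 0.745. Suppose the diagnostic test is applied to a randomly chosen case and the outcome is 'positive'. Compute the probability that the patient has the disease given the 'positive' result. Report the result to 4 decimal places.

P(H | E) ≈ 0.3973

Let H be the event that the patient has the disease. P(H) = 0.193, so P(¬H) = 0.807. With E the 'positive' result, P(E|H) = 0.703 and P(E|¬H) = 0.255.
P(E) = 0.703·0.193 + 0.255·0.807 = 0.13568 + 0.20578 = 0.34146.
By Bayes' theorem, P(H|E) = 0.13568 / 0.34146 = 0.3973.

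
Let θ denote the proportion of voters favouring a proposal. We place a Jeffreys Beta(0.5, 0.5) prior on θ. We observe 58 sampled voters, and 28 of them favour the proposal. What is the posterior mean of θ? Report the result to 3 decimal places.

Posterior mean ≈ 0.483

Observing 28 successes and 30 failures updates Beta(0.5, 0.5) by adding the success and failure counts to the two shape parameters: α = 0.5+28 = 28.5, β = 0.5+30 = 30.5.
E[θ | data] = 28.5/(28.5+30.5) = 0.483.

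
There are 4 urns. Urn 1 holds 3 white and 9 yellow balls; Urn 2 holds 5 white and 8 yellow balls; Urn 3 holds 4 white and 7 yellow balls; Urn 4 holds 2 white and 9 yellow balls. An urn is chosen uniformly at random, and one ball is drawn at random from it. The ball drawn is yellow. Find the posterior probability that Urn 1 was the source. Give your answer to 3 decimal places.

Posterior probability ≈ 0.266

Tabulate prior·likelihood by source: [1] prior 0.25, lik 0.75, product 0.1875; [2] prior 0.25, lik 0.6154, product 0.1538; [3] prior 0.25, lik 0.6364, product 0.1591; [4] prior 0.25, lik 0.8182, product 0.2045.
Normalizing constant = 0.70498; the posterior for Urn 1 is its product over the sum, 0.1875/0.70498 = 0.266.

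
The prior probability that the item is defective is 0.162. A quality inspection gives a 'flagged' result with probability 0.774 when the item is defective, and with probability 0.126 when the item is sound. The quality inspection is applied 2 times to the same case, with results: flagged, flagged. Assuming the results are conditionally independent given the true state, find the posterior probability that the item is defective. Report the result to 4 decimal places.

Posterior P(H) ≈ 0.8794

With H the event that the item is defective, the joint likelihood of the observed sequence is P(data|H) = 0.774·0.774 = 0.59908 and P(data|¬H) = 0.126·0.126 = 0.015876.
Bayes: P(H|data) = 0.162·0.59908 / (0.162·0.59908 + 0.838·0.015876) = 0.097050/0.11035 = 0.8794.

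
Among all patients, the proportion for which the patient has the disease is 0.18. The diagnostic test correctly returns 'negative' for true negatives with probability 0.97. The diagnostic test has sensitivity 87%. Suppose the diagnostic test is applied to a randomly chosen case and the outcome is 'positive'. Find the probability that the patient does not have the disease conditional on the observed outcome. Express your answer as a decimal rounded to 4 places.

Write H for 'the patient has the disease'. Prior odds H:¬H = 0.18/0.82 = 0.21951. For the 'positive' outcome, the likelihood ratio is 0.87/0.03 = 29.000.
Posterior odds = 0.21951 × 29.000 = 6.3659, so P(H|E) = 6.3659/(1+6.3659) = 0.8642. Then P(¬H|E) = 1 − 0.8642 = 0.1358.

P(¬H | E) ≈ 0.1358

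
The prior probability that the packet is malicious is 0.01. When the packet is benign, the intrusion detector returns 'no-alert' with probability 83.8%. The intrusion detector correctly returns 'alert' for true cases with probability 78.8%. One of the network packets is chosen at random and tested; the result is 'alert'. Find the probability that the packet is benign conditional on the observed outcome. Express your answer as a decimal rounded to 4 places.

Write H for 'the packet is malicious'. Prior odds H:¬H = 0.01/0.99 = 0.010101. For the 'alert' outcome, the likelihood ratio is 0.788/0.162 = 4.8642.
Posterior odds = 0.010101 × 4.8642 = 0.049133, so P(H|E) = 0.049133/(1+0.049133) = 0.0468. Then P(¬H|E) = 1 − 0.0468 = 0.9532.

P(¬H | E) ≈ 0.9532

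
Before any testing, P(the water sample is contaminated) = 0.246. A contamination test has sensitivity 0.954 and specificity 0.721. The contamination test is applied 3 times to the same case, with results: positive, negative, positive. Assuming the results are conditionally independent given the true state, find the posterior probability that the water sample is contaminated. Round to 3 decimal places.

With H the event that the water sample is contaminated, the joint likelihood of the observed sequence is P(data|H) = 0.954·0.046·0.954 = 0.041865 and P(data|¬H) = 0.279·0.721·0.279 = 0.056123.
Bayes: P(H|data) = 0.246·0.041865 / (0.246·0.041865 + 0.754·0.056123) = 0.010299/0.052616 = 0.1957.

Posterior P(H) ≈ 0.196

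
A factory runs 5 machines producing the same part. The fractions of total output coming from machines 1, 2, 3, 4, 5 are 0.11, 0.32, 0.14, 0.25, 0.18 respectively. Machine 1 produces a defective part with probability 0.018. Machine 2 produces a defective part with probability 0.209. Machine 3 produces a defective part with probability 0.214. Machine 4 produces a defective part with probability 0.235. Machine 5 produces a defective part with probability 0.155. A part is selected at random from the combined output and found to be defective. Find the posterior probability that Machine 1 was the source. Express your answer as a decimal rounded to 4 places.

Tabulate prior·likelihood by source: [1] prior 0.11, lik 0.018, product 0.001980; [2] prior 0.32, lik 0.209, product 0.06688; [3] prior 0.14, lik 0.214, product 0.02996; [4] prior 0.25, lik 0.235, product 0.05875; [5] prior 0.18, lik 0.155, product 0.02790.
Normalizing constant = 0.18547; the posterior for Machine 1 is its product over the sum, 0.001980/0.18547 = 0.0107.

Posterior probability ≈ 0.0107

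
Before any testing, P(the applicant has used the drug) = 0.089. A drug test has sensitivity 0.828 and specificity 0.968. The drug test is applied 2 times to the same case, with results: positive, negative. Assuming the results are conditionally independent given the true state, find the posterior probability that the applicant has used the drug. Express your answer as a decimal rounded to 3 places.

Let H be the event that the applicant has used the drug; start with P(H) = 0.089. P('positive'|H) = 0.828, P('positive'|¬H) = 0.032.
Update on result 1 ('positive'): P(H) ← 0.828·0.0890 / (0.828·0.0890 + 0.032·0.9110) = 0.073692/0.10284 = 0.7165.
Update on result 2 ('negative'): P(H) ← 0.172·0.7165 / (0.172·0.7165 + 0.968·0.2835) = 0.12325/0.39763 = 0.3099.

Posterior P(H) ≈ 0.310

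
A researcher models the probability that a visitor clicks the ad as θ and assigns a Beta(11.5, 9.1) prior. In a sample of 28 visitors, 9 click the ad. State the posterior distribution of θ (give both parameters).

Posterior: Beta(20.5, 28.1)

Observing 9 successes and 19 failures updates Beta(11.5, 9.1) by adding the success and failure counts to the two shape parameters: α = 11.5+9 = 20.5, β = 9.1+19 = 28.1.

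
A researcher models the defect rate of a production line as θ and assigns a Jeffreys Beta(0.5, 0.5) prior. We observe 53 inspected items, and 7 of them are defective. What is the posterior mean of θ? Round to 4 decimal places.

Posterior mean ≈ 0.1389

Observing 7 successes and 46 failures updates Beta(0.5, 0.5) by adding the success and failure counts to the two shape parameters: α = 0.5+7 = 7.5, β = 0.5+46 = 46.5.
E[θ | data] = 7.5/(7.5+46.5) = 0.1389.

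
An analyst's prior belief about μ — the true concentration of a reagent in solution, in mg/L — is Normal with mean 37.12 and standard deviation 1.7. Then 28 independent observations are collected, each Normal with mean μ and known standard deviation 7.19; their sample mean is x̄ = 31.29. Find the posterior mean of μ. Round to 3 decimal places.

With known σ, the Normal prior is conjugate. Weight on the data is w = (n/σ²)/(n/σ² + 1/τ₀²) = 0.541627/(0.541627+0.346021) = 0.61018.
Posterior mean = w·x̄ + (1−w)·μ₀ = 0.61018·31.29 + 0.38982·37.12 = 33.563.

Posterior mean ≈ 33.563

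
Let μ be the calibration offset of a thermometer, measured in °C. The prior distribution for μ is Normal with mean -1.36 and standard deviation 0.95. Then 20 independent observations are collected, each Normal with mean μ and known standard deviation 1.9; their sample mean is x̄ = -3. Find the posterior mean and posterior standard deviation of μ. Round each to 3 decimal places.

Posterior mean ≈ -2.727; posterior SD ≈ 0.388

With known σ, the Normal prior is conjugate. Weight on the data is w = (n/σ²)/(n/σ² + 1/τ₀²) = 5.54017/(5.54017+1.10803) = 0.83333.
Posterior mean = w·x̄ + (1−w)·μ₀ = 0.83333·-3 + 0.16667·-1.36 = -2.727. Posterior variance = 1/(5.54017+1.10803) = 0.150417, so SD = 0.388.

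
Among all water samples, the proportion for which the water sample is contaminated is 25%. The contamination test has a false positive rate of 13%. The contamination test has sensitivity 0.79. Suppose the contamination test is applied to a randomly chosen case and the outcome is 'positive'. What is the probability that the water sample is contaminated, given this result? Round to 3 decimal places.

Let H be the event that the water sample is contaminated. P(H) = 0.25, so P(¬H) = 0.75. With E the 'positive' result, P(E|H) = 0.79 and P(E|¬H) = 0.13.
P(E) = 0.79·0.25 + 0.13·0.75 = 0.19750 + 0.097500 = 0.29500.
By Bayes' theorem, P(H|E) = 0.19750 / 0.29500 = 0.669.

P(H | E) ≈ 0.669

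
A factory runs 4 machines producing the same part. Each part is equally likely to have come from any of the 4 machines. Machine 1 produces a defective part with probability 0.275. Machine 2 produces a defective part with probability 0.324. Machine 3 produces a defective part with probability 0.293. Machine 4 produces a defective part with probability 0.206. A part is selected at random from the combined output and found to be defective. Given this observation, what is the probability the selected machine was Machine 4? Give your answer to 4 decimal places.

Posterior probability ≈ 0.1876

P(defective|M1) = 0.275; P(defective|M2) = 0.324; P(defective|M3) = 0.293; P(defective|M4) = 0.206.
Prior × likelihood for each source: 0.25·0.275=0.06875, 0.25·0.324=0.08100, 0.25·0.293=0.07325, 0.25·0.206=0.05150. Summing gives P(defective) = 0.27450.
P(Machine 4 | defective) = 0.05150 / 0.27450 = 0.1876.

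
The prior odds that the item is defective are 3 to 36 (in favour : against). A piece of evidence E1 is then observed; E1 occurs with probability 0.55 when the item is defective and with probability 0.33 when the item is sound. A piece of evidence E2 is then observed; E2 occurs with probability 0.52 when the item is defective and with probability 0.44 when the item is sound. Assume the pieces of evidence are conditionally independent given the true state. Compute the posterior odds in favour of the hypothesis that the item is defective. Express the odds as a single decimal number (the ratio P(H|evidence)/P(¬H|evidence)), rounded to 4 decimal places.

Posterior odds ≈ 0.1641

Prior odds = 3/36 = 0.083333.
Likelihood ratio for E1 = 0.55/0.33 = 1.6667.
Likelihood ratio for E2 = 0.52/0.44 = 1.1818.
Posterior odds = prior odds × LR₁ × LR₂ = 0.16414.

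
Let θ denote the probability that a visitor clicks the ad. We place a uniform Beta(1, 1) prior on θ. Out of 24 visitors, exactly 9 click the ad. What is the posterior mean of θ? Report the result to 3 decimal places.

Posterior mean ≈ 0.385

Observing 9 successes and 15 failures updates Beta(1, 1) by adding the success and failure counts to the two shape parameters: α = 1+9 = 10, β = 1+15 = 16.
E[θ | data] = 10/(10+16) = 0.385.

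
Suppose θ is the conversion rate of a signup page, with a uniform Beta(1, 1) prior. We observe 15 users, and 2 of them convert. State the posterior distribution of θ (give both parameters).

Posterior: Beta(3, 14)

The binomial likelihood is conjugate to the Beta prior: with 2 successes and 13 failures, the posterior is Beta(1+2, 1+13) = Beta(3, 14).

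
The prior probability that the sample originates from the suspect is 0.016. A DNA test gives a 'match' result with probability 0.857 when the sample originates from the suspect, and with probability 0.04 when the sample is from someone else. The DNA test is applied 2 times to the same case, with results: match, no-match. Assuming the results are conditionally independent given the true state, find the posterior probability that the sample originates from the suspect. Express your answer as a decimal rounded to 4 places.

With H the event that the sample originates from the suspect, the joint likelihood of the observed sequence is P(data|H) = 0.857·0.143 = 0.12255 and P(data|¬H) = 0.04·0.96 = 0.038400.
Bayes: P(H|data) = 0.016·0.12255 / (0.016·0.12255 + 0.984·0.038400) = 0.0019608/0.039746 = 0.0493.

Posterior P(H) ≈ 0.0493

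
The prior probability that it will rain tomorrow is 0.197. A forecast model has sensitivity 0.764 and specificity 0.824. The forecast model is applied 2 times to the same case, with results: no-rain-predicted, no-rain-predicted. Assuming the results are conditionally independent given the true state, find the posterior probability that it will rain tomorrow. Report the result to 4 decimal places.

Posterior P(H) ≈ 0.0197

Let H be the event that it will rain tomorrow; start with P(H) = 0.197. P('rain-predicted'|H) = 0.764, P('rain-predicted'|¬H) = 0.176.
Update on result 1 ('no-rain-predicted'): P(H) ← 0.236·0.1970 / (0.236·0.1970 + 0.824·0.8030) = 0.046492/0.70816 = 0.0657.
Update on result 2 ('no-rain-predicted'): P(H) ← 0.236·0.0657 / (0.236·0.0657 + 0.824·0.9343) = 0.015494/0.78540 = 0.0197.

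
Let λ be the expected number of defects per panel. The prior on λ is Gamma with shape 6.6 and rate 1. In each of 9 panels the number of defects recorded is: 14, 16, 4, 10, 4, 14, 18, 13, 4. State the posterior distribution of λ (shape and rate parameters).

The Poisson likelihood adds the total count to the shape and the number of exposure periods to the rate. Here ∑xᵢ = 97 and n = 9, so shape 6.6→103.6 and rate 1→10.

Posterior: Gamma(shape=103.6, rate=10)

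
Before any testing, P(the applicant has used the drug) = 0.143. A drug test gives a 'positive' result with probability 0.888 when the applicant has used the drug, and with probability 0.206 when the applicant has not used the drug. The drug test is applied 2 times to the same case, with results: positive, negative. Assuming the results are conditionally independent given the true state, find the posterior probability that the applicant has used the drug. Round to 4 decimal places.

Posterior P(H) ≈ 0.0921

Let H be the event that the applicant has used the drug; start with P(H) = 0.143. P('positive'|H) = 0.888, P('positive'|¬H) = 0.206.
Update on result 1 ('positive'): P(H) ← 0.888·0.1430 / (0.888·0.1430 + 0.206·0.8570) = 0.12698/0.30353 = 0.4184.
Update on result 2 ('negative'): P(H) ← 0.112·0.4184 / (0.112·0.4184 + 0.794·0.5816) = 0.046857/0.50868 = 0.0921.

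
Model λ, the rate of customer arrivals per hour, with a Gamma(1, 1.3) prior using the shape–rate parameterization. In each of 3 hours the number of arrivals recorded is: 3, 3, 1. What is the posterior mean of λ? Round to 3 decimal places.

The Poisson likelihood adds the total count to the shape and the number of exposure periods to the rate. Here ∑xᵢ = 7 and n = 3, so shape 1→8 and rate 1.3→4.3.
E[λ | data] = 8/4.3 = 1.860.

Posterior mean ≈ 1.860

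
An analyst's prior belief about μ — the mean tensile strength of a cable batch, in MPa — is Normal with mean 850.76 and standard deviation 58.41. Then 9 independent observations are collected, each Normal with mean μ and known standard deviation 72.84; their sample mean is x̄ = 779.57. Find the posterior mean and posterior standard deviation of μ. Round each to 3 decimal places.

With known σ, the Normal prior is conjugate. Weight on the data is w = (n/σ²)/(n/σ² + 1/τ₀²) = 0.00169630/(0.00169630+0.00029311) = 0.85267.
Posterior mean = w·x̄ + (1−w)·μ₀ = 0.85267·779.57 + 0.14733·850.76 = 790.059. Posterior variance = 1/(0.00169630+0.00029311) = 502.662, so SD = 22.420.

Posterior mean ≈ 790.059; posterior SD ≈ 22.420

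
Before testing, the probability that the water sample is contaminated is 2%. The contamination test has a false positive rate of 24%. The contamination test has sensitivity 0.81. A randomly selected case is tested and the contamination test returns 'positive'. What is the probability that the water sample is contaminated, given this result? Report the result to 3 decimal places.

P(H | E) ≈ 0.064

Write H for 'the water sample is contaminated'. Prior odds H:¬H = 0.02/0.98 = 0.020408. For the 'positive' outcome, the likelihood ratio is 0.81/0.24 = 3.3750.
Posterior odds = 0.020408 × 3.3750 = 0.068878, so P(H|E) = 0.068878/(1+0.068878) = 0.064.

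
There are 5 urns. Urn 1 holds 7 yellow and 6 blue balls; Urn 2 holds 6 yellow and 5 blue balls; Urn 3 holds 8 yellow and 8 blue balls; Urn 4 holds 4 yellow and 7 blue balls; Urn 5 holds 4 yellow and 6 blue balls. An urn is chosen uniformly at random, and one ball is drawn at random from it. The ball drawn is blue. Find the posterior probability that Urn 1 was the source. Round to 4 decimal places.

Tabulate prior·likelihood by source: [1] prior 0.2, lik 0.4615, product 0.09231; [2] prior 0.2, lik 0.4545, product 0.09091; [3] prior 0.2, lik 0.5, product 0.1000; [4] prior 0.2, lik 0.6364, product 0.1273; [5] prior 0.2, lik 0.6, product 0.1200.
Normalizing constant = 0.53049; the posterior for Urn 1 is its product over the sum, 0.09231/0.53049 = 0.1740.

Posterior probability ≈ 0.1740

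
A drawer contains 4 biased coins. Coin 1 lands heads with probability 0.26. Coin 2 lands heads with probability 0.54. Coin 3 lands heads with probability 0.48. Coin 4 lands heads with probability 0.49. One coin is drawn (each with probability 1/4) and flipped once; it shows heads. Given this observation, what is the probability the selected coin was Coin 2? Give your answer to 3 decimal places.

Posterior probability ≈ 0.305

P(heads|C1) = 0.26; P(heads|C2) = 0.54; P(heads|C3) = 0.48; P(heads|C4) = 0.49.
Prior × likelihood for each source: 0.25·0.26=0.06500, 0.25·0.54=0.1350, 0.25·0.48=0.1200, 0.25·0.49=0.1225. Summing gives P(heads) = 0.44250.
P(Coin 2 | heads) = 0.1350 / 0.44250 = 0.305.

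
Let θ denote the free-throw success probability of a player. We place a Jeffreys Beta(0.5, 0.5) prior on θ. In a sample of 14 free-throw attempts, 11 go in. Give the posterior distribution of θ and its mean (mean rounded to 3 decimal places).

Posterior: Beta(11.5, 3.5); mean ≈ 0.767

Observing 11 successes and 3 failures updates Beta(0.5, 0.5) by adding the success and failure counts to the two shape parameters: α = 0.5+11 = 11.5, β = 0.5+3 = 3.5.
Posterior mean = α/(α+β) = 11.5/15 = 0.767.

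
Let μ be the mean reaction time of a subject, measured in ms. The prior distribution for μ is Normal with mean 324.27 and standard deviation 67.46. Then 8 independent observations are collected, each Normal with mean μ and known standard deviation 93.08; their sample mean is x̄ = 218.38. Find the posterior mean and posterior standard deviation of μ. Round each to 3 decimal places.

With known σ, the Normal prior is conjugate. Weight on the data is w = (n/σ²)/(n/σ² + 1/τ₀²) = 0.00092337/(0.00092337+0.00021974) = 0.80777.
Posterior mean = w·x̄ + (1−w)·μ₀ = 0.80777·218.38 + 0.19223·324.27 = 238.735. Posterior variance = 1/(0.00092337+0.00021974) = 874.805, so SD = 29.577.

Posterior mean ≈ 238.735; posterior SD ≈ 29.577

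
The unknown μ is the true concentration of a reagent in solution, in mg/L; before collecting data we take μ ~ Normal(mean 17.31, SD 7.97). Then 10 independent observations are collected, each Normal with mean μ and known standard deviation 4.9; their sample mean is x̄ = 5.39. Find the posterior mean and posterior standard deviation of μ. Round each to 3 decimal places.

Prior precision 1/τ₀² = 1/7.97² = 0.0157428; data precision n/σ² = 10/4.9² = 0.416493.
Posterior precision = 0.0157428 + 0.416493 = 0.432236, giving posterior SD = 1/√0.432236 = 1.521.
Posterior mean = (0.0157428·17.31 + 0.416493·5.39) / 0.432236 = 5.824.

Posterior mean ≈ 5.824; posterior SD ≈ 1.521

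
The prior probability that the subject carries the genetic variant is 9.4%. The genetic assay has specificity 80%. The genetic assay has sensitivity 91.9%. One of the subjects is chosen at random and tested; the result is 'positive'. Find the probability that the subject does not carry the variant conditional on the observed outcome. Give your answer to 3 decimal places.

P(¬H | E) ≈ 0.677

Let H be the event that the subject carries the genetic variant. P(H) = 0.094, so P(¬H) = 0.906. With E the 'positive' result, P(E|H) = 0.919 and P(E|¬H) = 0.2.
P(E) = 0.919·0.094 + 0.2·0.906 = 0.086386 + 0.18120 = 0.26759.
By Bayes' theorem, P(H|E) = 0.086386 / 0.26759 = 0.323. Hence P(¬H|E) = 1 − 0.323 = 0.677.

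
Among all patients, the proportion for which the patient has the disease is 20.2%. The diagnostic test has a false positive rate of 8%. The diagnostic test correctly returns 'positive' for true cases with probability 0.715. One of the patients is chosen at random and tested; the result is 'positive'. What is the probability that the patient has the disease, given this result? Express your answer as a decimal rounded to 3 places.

P(H | E) ≈ 0.693

Let H be the event that the patient has the disease. P(H) = 0.202, so P(¬H) = 0.798. With E the 'positive' result, P(E|H) = 0.715 and P(E|¬H) = 0.08.
P(E) = 0.715·0.202 + 0.08·0.798 = 0.14443 + 0.063840 = 0.20827.
By Bayes' theorem, P(H|E) = 0.14443 / 0.20827 = 0.693.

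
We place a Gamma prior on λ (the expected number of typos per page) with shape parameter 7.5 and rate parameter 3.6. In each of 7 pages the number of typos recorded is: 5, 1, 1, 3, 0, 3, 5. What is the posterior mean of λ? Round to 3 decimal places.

The Poisson likelihood adds the total count to the shape and the number of exposure periods to the rate. Here ∑xᵢ = 18 and n = 7, so shape 7.5→25.5 and rate 3.6→10.6.
Posterior mean = shape/rate = 25.5/10.6 = 2.406.

Posterior mean ≈ 2.406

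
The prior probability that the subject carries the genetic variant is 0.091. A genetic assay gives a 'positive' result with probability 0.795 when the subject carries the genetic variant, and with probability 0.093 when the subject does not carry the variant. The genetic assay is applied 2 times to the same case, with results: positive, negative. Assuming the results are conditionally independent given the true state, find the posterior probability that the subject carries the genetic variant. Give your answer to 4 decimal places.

Posterior P(H) ≈ 0.1621

Let H be the event that the subject carries the genetic variant; start with P(H) = 0.091. P('positive'|H) = 0.795, P('positive'|¬H) = 0.093.
Update on result 1 ('positive'): P(H) ← 0.795·0.0910 / (0.795·0.0910 + 0.093·0.9090) = 0.072345/0.15688 = 0.4611.
Update on result 2 ('negative'): P(H) ← 0.205·0.4611 / (0.205·0.4611 + 0.907·0.5389) = 0.094534/0.58328 = 0.1621.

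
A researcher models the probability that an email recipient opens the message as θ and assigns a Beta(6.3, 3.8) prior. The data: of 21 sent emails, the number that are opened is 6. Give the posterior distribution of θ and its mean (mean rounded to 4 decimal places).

Posterior: Beta(12.3, 18.8); mean ≈ 0.3955

Observing 6 successes and 15 failures updates Beta(6.3, 3.8) by adding the success and failure counts to the two shape parameters: α = 6.3+6 = 12.3, β = 3.8+15 = 18.8.
E[θ | data] = 12.3/(12.3+18.8) = 0.3955.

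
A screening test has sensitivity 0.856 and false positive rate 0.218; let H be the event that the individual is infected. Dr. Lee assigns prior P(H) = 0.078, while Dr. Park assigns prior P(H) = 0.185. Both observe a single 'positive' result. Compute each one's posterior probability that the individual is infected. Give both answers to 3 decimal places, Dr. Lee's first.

Dr. Lee: 0.249; Dr. Park: 0.471

P('+'|H) = 0.856, P('+'|¬H) = 0.218.
Dr. Lee: numerator 0.856·0.078 = 0.066768; evidence = 0.066768+0.218·0.922 = 0.26776; posterior = 0.249.
Dr. Park: numerator 0.856·0.185 = 0.15836; evidence = 0.15836+0.218·0.815 = 0.33603; posterior = 0.471.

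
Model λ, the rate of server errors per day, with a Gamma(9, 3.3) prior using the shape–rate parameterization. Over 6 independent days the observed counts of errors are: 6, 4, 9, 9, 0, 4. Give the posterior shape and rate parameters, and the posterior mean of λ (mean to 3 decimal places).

Total count ∑xᵢ = 32 over n = 6 days.
Gamma is conjugate to the Poisson likelihood: posterior is Gamma(shape = 9+32 = 41, rate = 3.3+6 = 9.3).
E[λ | data] = 41/9.3 = 4.409.

Posterior: Gamma(shape=41, rate=9.3); mean ≈ 4.409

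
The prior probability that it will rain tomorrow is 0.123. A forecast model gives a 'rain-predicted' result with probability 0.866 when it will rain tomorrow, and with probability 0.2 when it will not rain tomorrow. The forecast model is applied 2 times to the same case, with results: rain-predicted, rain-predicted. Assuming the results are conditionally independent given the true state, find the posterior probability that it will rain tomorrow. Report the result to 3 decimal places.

Posterior P(H) ≈ 0.724

Let H be the event that it will rain tomorrow; start with P(H) = 0.123. P('rain-predicted'|H) = 0.866, P('rain-predicted'|¬H) = 0.2.
Update on result 1 ('rain-predicted'): P(H) ← 0.866·0.1230 / (0.866·0.1230 + 0.2·0.8770) = 0.10652/0.28192 = 0.3778.
Update on result 2 ('rain-predicted'): P(H) ← 0.866·0.3778 / (0.866·0.3778 + 0.2·0.6222) = 0.32720/0.45164 = 0.7245.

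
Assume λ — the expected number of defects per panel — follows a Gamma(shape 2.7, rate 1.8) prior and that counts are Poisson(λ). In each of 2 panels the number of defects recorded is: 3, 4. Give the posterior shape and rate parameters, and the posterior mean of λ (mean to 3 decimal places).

Posterior: Gamma(shape=9.7, rate=3.8); mean ≈ 2.553

The Poisson likelihood adds the total count to the shape and the number of exposure periods to the rate. Here ∑xᵢ = 7 and n = 2, so shape 2.7→9.7 and rate 1.8→3.8.
E[λ | data] = 9.7/3.8 = 2.553.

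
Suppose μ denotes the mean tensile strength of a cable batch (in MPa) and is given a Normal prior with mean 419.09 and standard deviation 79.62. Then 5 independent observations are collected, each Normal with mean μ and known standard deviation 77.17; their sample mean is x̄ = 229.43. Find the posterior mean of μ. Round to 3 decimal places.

With known σ, the Normal prior is conjugate. Weight on the data is w = (n/σ²)/(n/σ² + 1/τ₀²) = 0.00083960/(0.00083960+0.00015775) = 0.84184.
Posterior mean = w·x̄ + (1−w)·μ₀ = 0.84184·229.43 + 0.15816·419.09 = 259.428.

Posterior mean ≈ 259.428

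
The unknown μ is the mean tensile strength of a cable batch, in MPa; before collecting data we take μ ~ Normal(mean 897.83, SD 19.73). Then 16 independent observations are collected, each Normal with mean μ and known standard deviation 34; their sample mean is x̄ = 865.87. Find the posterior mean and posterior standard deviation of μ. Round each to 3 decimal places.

Prior precision 1/τ₀² = 1/19.73² = 0.00256889; data precision n/σ² = 16/34² = 0.0138408.
Posterior precision = 0.00256889 + 0.0138408 = 0.0164097, giving posterior SD = 1/√0.0164097 = 7.806.
Posterior mean = (0.00256889·897.83 + 0.0138408·865.87) / 0.0164097 = 870.873.

Posterior mean ≈ 870.873; posterior SD ≈ 7.806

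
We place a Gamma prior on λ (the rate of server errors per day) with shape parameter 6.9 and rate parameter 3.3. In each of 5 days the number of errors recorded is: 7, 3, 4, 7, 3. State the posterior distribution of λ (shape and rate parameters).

Posterior: Gamma(shape=30.9, rate=8.3)

The Poisson likelihood adds the total count to the shape and the number of exposure periods to the rate. Here ∑xᵢ = 24 and n = 5, so shape 6.9→30.9 and rate 3.3→8.3.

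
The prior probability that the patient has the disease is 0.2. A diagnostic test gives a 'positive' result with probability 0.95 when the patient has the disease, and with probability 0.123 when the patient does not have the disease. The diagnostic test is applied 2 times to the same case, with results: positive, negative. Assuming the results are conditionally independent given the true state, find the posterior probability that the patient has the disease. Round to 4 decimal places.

Let H be the event that the patient has the disease; start with P(H) = 0.2. P('positive'|H) = 0.95, P('positive'|¬H) = 0.123.
Update on result 1 ('positive'): P(H) ← 0.95·0.2000 / (0.95·0.2000 + 0.123·0.8000) = 0.19000/0.28840 = 0.6588.
Update on result 2 ('negative'): P(H) ← 0.05·0.6588 / (0.05·0.6588 + 0.877·0.3412) = 0.032940/0.33217 = 0.0992.

Posterior P(H) ≈ 0.0992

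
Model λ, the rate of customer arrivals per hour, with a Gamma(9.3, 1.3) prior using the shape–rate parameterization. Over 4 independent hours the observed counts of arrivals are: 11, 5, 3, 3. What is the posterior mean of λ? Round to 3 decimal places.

Posterior mean ≈ 5.906

Total count ∑xᵢ = 22 over n = 4 hours.
Gamma is conjugate to the Poisson likelihood: posterior is Gamma(shape = 9.3+22 = 31.3, rate = 1.3+4 = 5.3).
Posterior mean = shape/rate = 31.3/5.3 = 5.906.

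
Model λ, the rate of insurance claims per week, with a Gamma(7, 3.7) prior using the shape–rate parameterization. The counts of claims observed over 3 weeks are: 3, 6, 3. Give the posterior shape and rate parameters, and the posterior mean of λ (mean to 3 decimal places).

The Poisson likelihood adds the total count to the shape and the number of exposure periods to the rate. Here ∑xᵢ = 12 and n = 3, so shape 7→19 and rate 3.7→6.7.
E[λ | data] = 19/6.7 = 2.836.

Posterior: Gamma(shape=19, rate=6.7); mean ≈ 2.836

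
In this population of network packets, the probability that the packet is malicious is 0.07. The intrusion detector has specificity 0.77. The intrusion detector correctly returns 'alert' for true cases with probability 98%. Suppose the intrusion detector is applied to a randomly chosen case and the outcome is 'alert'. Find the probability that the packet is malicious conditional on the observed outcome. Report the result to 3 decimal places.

P(H | E) ≈ 0.243

Write H for 'the packet is malicious'. Prior odds H:¬H = 0.07/0.93 = 0.075269. For the 'alert' outcome, the likelihood ratio is 0.98/0.23 = 4.2609.
Posterior odds = 0.075269 × 4.2609 = 0.32071, so P(H|E) = 0.32071/(1+0.32071) = 0.243.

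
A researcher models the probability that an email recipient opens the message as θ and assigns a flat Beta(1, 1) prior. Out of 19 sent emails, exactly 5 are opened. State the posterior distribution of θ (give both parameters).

Posterior: Beta(6, 15)

The binomial likelihood is conjugate to the Beta prior: with 5 successes and 14 failures, the posterior is Beta(1+5, 1+14) = Beta(6, 15).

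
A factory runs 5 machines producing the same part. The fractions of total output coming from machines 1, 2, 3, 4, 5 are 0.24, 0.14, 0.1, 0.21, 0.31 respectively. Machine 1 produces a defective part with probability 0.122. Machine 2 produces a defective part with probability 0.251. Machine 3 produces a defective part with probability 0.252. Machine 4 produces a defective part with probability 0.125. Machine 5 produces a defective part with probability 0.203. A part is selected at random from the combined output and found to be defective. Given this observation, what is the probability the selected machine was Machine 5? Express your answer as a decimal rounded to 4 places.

Tabulate prior·likelihood by source: [1] prior 0.24, lik 0.122, product 0.02928; [2] prior 0.14, lik 0.251, product 0.03514; [3] prior 0.1, lik 0.252, product 0.02520; [4] prior 0.21, lik 0.125, product 0.02625; [5] prior 0.31, lik 0.203, product 0.06293.
Normalizing constant = 0.17880; the posterior for Machine 5 is its product over the sum, 0.06293/0.17880 = 0.3520.

Posterior probability ≈ 0.3520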